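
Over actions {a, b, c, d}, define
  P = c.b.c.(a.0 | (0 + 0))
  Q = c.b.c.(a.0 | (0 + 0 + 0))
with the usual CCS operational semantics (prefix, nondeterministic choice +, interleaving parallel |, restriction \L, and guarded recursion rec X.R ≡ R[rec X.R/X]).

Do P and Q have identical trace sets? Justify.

traces(P) = traces(Q)

P's transition system — 5 states:
  u0 = c.b.c.(a.0 | (0 + 0)) | ··c··> u1
  u1 = b.c.(a.0 | (0 + 0)) | ··b··> u2
  u2 = c.(a.0 | (0 + 0)) | ··c··> u3
  u3 = a.0 | (0 + 0) | ··a··> u4
  u4 = 0 | (0 + 0) | stopped
Q's transition system — 5 states:
  v0 = c.b.c.(a.0 | (0 + 0 + 0)) | ··c··> v1
  v1 = b.c.(a.0 | (0 + 0 + 0)) | ··b··> v2
  v2 = c.(a.0 | (0 + 0 + 0)) | ··c··> v3
  v3 = a.0 | (0 + 0 + 0) | ··a··> v4
  v4 = 0 | (0 + 0 + 0) | stopped
Coarsest stable partition (strong bisimilarity classes):
  B0 = {u0, v0}
  B1 = {u1, v1}
  B2 = {u2, v2}
  B3 = {u3, v3}
  B4 = {u4, v4}
u0 ∈ B0, v0 ∈ B0 → same block
Bisimilar ⇒ trace-equivalent.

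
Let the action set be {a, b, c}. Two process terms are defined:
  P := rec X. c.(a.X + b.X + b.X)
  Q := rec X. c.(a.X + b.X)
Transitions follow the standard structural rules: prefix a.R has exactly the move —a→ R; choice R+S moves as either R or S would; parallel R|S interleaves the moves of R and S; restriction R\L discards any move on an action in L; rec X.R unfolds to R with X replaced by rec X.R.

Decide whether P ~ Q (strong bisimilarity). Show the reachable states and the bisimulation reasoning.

Reachable graph of P (2 states):
  m0 = rec X. c.(a.X + b.X + b.X) :: ··c··> m1
  m1 = a.(rec X. c.(a.X + b.X + b.X)) + b.(rec X. c.(a.X + b.X + b.X)) + b.(rec X. c.(a.X + b.X + b.X)) :: ··a··> m0, ··b··> m0
Reachable graph of Q (2 states):
  n0 = rec X. c.(a.X + b.X) :: ··c··> n1
  n1 = a.(rec X. c.(a.X + b.X)) + b.(rec X. c.(a.X + b.X)) :: ··a··> n0, ··b··> n0
Coarsest stable partition (strong bisimilarity classes):
  B0 = {m0, n0}
  B1 = {m1, n1}
m0 ∈ B0, n0 ∈ B0 → same block

bisimilar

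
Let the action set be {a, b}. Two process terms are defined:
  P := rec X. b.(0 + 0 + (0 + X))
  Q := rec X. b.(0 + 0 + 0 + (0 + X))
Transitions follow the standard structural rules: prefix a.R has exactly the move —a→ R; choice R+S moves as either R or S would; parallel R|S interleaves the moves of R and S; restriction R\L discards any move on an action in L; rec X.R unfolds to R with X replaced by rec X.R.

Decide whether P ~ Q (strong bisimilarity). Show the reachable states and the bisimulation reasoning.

Reachable graph of P (2 states):
  m0 = rec X. b.(0 + 0 + (0 + X)) :: —b→ m1
  m1 = 0 + 0 + (0 + (rec X. b.(0 + 0 + (0 + X)))) :: —b→ m1
Reachable graph of Q (2 states):
  n0 = rec X. b.(0 + 0 + 0 + (0 + X)) :: —b→ n1
  n1 = 0 + 0 + 0 + (0 + (rec X. b.(0 + 0 + 0 + (0 + X)))) :: —b→ n1
Bisimilarity quotient blocks:
  B0 = {m0, m1, n0, n1}
m0 ∈ B0, n0 ∈ B0 → same block

bisimilar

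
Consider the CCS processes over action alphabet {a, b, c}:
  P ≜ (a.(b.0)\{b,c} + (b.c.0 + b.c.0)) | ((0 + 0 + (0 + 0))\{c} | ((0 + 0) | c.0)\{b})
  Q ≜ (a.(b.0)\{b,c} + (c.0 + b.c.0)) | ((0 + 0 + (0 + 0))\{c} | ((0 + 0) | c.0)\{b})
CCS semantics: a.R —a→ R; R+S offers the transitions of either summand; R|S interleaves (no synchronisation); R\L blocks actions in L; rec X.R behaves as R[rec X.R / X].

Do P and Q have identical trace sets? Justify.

LTS(P): 8 reachable states
  m0 = (a.(b.0)\{b,c} + (b.c.0 + b.c.0)) | ((0 + 0 + (0 + 0))\{c} | ((0 + 0) | c.0)\{b}) | ··a··> m1, ··b··> m2, ··c··> m3
  m1 = (b.0)\{b,c} | ((0 + 0 + (0 + 0))\{c} | ((0 + 0) | c.0)\{b}) | ··c··> m4
  m2 = c.0 | ((0 + 0 + (0 + 0))\{c} | ((0 + 0) | c.0)\{b}) | ··c··> m5, ··c··> m6
  m3 = (a.(b.0)\{b,c} + (b.c.0 + b.c.0)) | ((0 + 0 + (0 + 0))\{c} | ((0 + 0) | 0)\{b}) | ··a··> m4, ··b··> m6
  m4 = (b.0)\{b,c} | ((0 + 0 + (0 + 0))\{c} | ((0 + 0) | 0)\{b}) | ·
  m5 = 0 | ((0 + 0 + (0 + 0))\{c} | ((0 + 0) | c.0)\{b}) | ··c··> m7
  m6 = c.0 | ((0 + 0 + (0 + 0))\{c} | ((0 + 0) | 0)\{b}) | ··c··> m7
  m7 = 0 | ((0 + 0 + (0 + 0))\{c} | ((0 + 0) | 0)\{b}) | ·
LTS(Q): 8 reachable states
  n0 = (a.(b.0)\{b,c} + (c.0 + b.c.0)) | ((0 + 0 + (0 + 0))\{c} | ((0 + 0) | c.0)\{b}) | ··a··> n1, ··b··> n2, ··c··> n3, ··c··> n4
  n1 = (b.0)\{b,c} | ((0 + 0 + (0 + 0))\{c} | ((0 + 0) | c.0)\{b}) | ··c··> n5
  n2 = c.0 | ((0 + 0 + (0 + 0))\{c} | ((0 + 0) | c.0)\{b}) | ··c··> n4, ··c··> n6
  n3 = (a.(b.0)\{b,c} + (c.0 + b.c.0)) | ((0 + 0 + (0 + 0))\{c} | ((0 + 0) | 0)\{b}) | ··a··> n5, ··b··> n6, ··c··> n7
  n4 = 0 | ((0 + 0 + (0 + 0))\{c} | ((0 + 0) | c.0)\{b}) | ··c··> n7
  n5 = (b.0)\{b,c} | ((0 + 0 + (0 + 0))\{c} | ((0 + 0) | 0)\{b}) | ·
  n6 = c.0 | ((0 + 0 + (0 + 0))\{c} | ((0 + 0) | 0)\{b}) | ··c··> n7
  n7 = 0 | ((0 + 0 + (0 + 0))\{c} | ((0 + 0) | 0)\{b}) | ·
Executing cc from Q (initial set {n0}):
  after c @ step 1: {n3, n4}
  after c @ step 2: {n7}
  Q completes σ.
Executing cc from P (initial set {m0}):
  after c @ step 1: {m3}
  after c @ step 2: ∅  — P cannot continue

traces(P) ≠ traces(Q) — witness ⟨cc⟩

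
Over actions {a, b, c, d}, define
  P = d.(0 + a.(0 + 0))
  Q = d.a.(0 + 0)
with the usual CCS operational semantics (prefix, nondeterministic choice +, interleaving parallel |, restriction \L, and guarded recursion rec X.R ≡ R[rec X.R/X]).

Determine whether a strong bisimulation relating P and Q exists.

YES

LTS(P): 3 reachable states
  u0 = d.(0 + a.(0 + 0)) has moves --d--▸ u1
  u1 = 0 + a.(0 + 0) has moves --a--▸ u2
  u2 = 0 + 0 has moves stopped
LTS(Q): 3 reachable states
  v0 = d.a.(0 + 0) has moves --d--▸ v1
  v1 = a.(0 + 0) has moves --a--▸ v2
  v2 = 0 + 0 has moves stopped
Bisimilarity quotient blocks:
  B0 = {u0, v0}
  B1 = {u1, v1}
  B2 = {u2, v2}
u0 ∈ B0, v0 ∈ B0 → same block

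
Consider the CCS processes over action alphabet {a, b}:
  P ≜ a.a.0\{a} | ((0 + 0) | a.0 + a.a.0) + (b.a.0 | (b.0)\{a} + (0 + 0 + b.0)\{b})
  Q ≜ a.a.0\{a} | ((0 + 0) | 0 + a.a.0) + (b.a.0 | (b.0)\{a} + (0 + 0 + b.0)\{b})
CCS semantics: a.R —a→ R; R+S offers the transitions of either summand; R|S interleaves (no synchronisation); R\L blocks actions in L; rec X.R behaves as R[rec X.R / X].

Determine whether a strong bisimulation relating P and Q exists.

P ≁ Q

Reachable graph of P (17 states):
  p0 = a.a.0\{a} | ((0 + 0) | a.0 + a.a.0) + (b.a.0 | (b.0)\{a} + (0 + 0 + b.0)\{b}) | =a=> p1, =a=> p2, =a=> p3, =b=> p4, =b=> p5
  p1 = a.0\{a} | ((0 + 0) | a.0 + a.a.0) | =a=> p6, =a=> p7, =a=> p8
  p2 = a.a.0\{a} | ((0 + 0) | 0) | =a=> p7
  p3 = a.a.0\{a} | a.0 | =a=> p8, =a=> p9
  p4 = a.0 | (b.0)\{a} | =a=> p10, =b=> p11
  p5 = b.a.0 | 0\{a} | =b=> p11
  p6 = 0\{a} | ((0 + 0) | a.0 + a.a.0) | =a=> p12, =a=> p13
  p7 = a.0\{a} | ((0 + 0) | 0) | =a=> p12
  p8 = a.0\{a} | a.0 | =a=> p13, =a=> p14
  p9 = a.a.0\{a} | 0 | =a=> p14
  p10 = 0 | (b.0)\{a} | =b=> p15
  p11 = a.0 | 0\{a} | =a=> p15
  p12 = 0\{a} | ((0 + 0) | 0) | stopped
  p13 = 0\{a} | a.0 | =a=> p16
  p14 = a.0\{a} | 0 | =a=> p16
  p15 = 0 | 0\{a} | stopped
  p16 = 0\{a} | 0 | stopped
Reachable graph of Q (14 states):
  q0 = a.a.0\{a} | ((0 + 0) | 0 + a.a.0) + (b.a.0 | (b.0)\{a} + (0 + 0 + b.0)\{b}) | =a=> q1, =a=> q2, =b=> q3, =b=> q4
  q1 = a.0\{a} | ((0 + 0) | 0 + a.a.0) | =a=> q5, =a=> q6
  q2 = a.a.0\{a} | a.0 | =a=> q6, =a=> q7
  q3 = a.0 | (b.0)\{a} | =a=> q8, =b=> q9
  q4 = b.a.0 | 0\{a} | =b=> q9
  q5 = 0\{a} | ((0 + 0) | 0 + a.a.0) | =a=> q10
  q6 = a.0\{a} | a.0 | =a=> q10, =a=> q11
  q7 = a.a.0\{a} | 0 | =a=> q11
  q8 = 0 | (b.0)\{a} | =b=> q12
  q9 = a.0 | 0\{a} | =a=> q12
  q10 = 0\{a} | a.0 | =a=> q13
  q11 = a.0\{a} | 0 | =a=> q13
  q12 = 0 | 0\{a} | stopped
  q13 = 0\{a} | 0 | stopped
Bisimilarity quotient blocks:
  B0 = {p0}
  B1 = {p4, q3}
  B2 = {p10, q8}
  B3 = {p12, p15, p16, q12, q13}
  B4 = {p11, p13, p14, p7, q10, q11, q9}
  B5 = {p5, q4}
  B6 = {p3, q1, q2}
  B7 = {p2, p8, p9, q5, q6, q7}
  B8 = {p1}
  B9 = {p6}
  B10 = {q0}
p0 ∈ B0, q0 ∈ B10 → different blocks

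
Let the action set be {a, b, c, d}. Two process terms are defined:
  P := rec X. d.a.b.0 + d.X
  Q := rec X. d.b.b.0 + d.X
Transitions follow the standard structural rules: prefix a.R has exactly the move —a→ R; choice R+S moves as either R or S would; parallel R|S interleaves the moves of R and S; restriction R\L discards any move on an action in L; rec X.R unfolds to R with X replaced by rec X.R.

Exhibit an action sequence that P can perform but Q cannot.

Reachable graph of P (4 states):
  u0 = rec X. d.a.b.0 + d.X | =d=> u0, =d=> u1
  u1 = a.b.0 | =a=> u2
  u2 = b.0 | =b=> u3
  u3 = 0 | ∅
Reachable graph of Q (4 states):
  v0 = rec X. d.b.b.0 + d.X | =d=> v0, =d=> v1
  v1 = b.b.0 | =b=> v2
  v2 = b.0 | =b=> v3
  v3 = 0 | ∅
Run σ = ⟨da⟩ on P: start {u0}
  [1] d ⇒ {u0, u1}
  [2] a ⇒ {u2}
  ✓ P
Run σ = ⟨da⟩ on Q: start {v0}
  [1] d ⇒ {v0, v1}
  [2] a ⇒ ∅ (Q stuck)

da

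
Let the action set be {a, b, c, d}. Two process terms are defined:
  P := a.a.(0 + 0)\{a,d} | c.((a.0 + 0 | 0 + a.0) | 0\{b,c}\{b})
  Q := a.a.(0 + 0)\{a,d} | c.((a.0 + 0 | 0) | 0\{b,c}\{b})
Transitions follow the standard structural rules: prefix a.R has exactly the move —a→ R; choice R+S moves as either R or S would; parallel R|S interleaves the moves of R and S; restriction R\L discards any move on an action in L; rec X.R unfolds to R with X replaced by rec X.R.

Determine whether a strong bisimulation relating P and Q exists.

P's transition system — 9 states:
  m0 = a.a.(0 + 0)\{a,d} | c.((a.0 + 0 | 0 + a.0) | 0\{b,c}\{b}) :: -a-> m1, -c-> m2
  m1 = a.(0 + 0)\{a,d} | c.((a.0 + 0 | 0 + a.0) | 0\{b,c}\{b}) :: -a-> m3, -c-> m4
  m2 = a.a.(0 + 0)\{a,d} | ((a.0 + 0 | 0 + a.0) | 0\{b,c}\{b}) :: -a-> m4, -a-> m5
  m3 = (0 + 0)\{a,d} | c.((a.0 + 0 | 0 + a.0) | 0\{b,c}\{b}) :: -c-> m6
  m4 = a.(0 + 0)\{a,d} | ((a.0 + 0 | 0 + a.0) | 0\{b,c}\{b}) :: -a-> m6, -a-> m7
  m5 = a.a.(0 + 0)\{a,d} | (0 | 0\{b,c}\{b}) :: -a-> m7
  m6 = (0 + 0)\{a,d} | ((a.0 + 0 | 0 + a.0) | 0\{b,c}\{b}) :: -a-> m8
  m7 = a.(0 + 0)\{a,d} | (0 | 0\{b,c}\{b}) :: -a-> m8
  m8 = (0 + 0)\{a,d} | (0 | 0\{b,c}\{b}) :: ∅
Q's transition system — 9 states:
  n0 = a.a.(0 + 0)\{a,d} | c.((a.0 + 0 | 0) | 0\{b,c}\{b}) :: -a-> n1, -c-> n2
  n1 = a.(0 + 0)\{a,d} | c.((a.0 + 0 | 0) | 0\{b,c}\{b}) :: -a-> n3, -c-> n4
  n2 = a.a.(0 + 0)\{a,d} | ((a.0 + 0 | 0) | 0\{b,c}\{b}) :: -a-> n4, -a-> n5
  n3 = (0 + 0)\{a,d} | c.((a.0 + 0 | 0) | 0\{b,c}\{b}) :: -c-> n6
  n4 = a.(0 + 0)\{a,d} | ((a.0 + 0 | 0) | 0\{b,c}\{b}) :: -a-> n6, -a-> n7
  n5 = a.a.(0 + 0)\{a,d} | (0 | 0\{b,c}\{b}) :: -a-> n7
  n6 = (0 + 0)\{a,d} | ((a.0 + 0 | 0) | 0\{b,c}\{b}) :: -a-> n8
  n7 = a.(0 + 0)\{a,d} | (0 | 0\{b,c}\{b}) :: -a-> n8
  n8 = (0 + 0)\{a,d} | (0 | 0\{b,c}\{b}) :: ∅
Partition-refinement fixed point:
  B0 = {m0, n0}
  B1 = {m1, n1}
  B2 = {m4, m5, n4, n5}
  B3 = {m6, m7, n6, n7}
  B4 = {m8, n8}
  B5 = {m3, n3}
  B6 = {m2, n2}
m0 ∈ B0, n0 ∈ B0 → same block

bisimilar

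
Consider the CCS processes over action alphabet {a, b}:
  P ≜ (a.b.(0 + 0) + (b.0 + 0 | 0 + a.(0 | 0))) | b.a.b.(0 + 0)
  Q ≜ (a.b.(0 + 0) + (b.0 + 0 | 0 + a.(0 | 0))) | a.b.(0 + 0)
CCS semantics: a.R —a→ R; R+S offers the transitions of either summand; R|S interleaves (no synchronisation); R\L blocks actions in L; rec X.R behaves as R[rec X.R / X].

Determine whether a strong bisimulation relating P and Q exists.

NO

P's transition system — 20 states:
  u0 = (a.b.(0 + 0) + (b.0 + 0 | 0 + a.(0 | 0))) | b.a.b.(0 + 0) ⊢ =a=> u1, =a=> u2, =b=> u3, =b=> u4
  u1 = 0 | 0 | b.a.b.(0 + 0) ⊢ =b=> u5
  u2 = b.(0 + 0) | b.a.b.(0 + 0) ⊢ =b=> u6, =b=> u7
  u3 = (a.b.(0 + 0) + (b.0 + 0 | 0 + a.(0 | 0))) | a.b.(0 + 0) ⊢ =a=> u5, =a=> u7, =a=> u8, =b=> u9
  u4 = 0 | b.a.b.(0 + 0) ⊢ =b=> u9
  u5 = 0 | 0 | a.b.(0 + 0) ⊢ =a=> u10
  u6 = (0 + 0) | b.a.b.(0 + 0) ⊢ =b=> u11
  u7 = b.(0 + 0) | a.b.(0 + 0) ⊢ =a=> u12, =b=> u11
  u8 = (a.b.(0 + 0) + (b.0 + 0 | 0 + a.(0 | 0))) | b.(0 + 0) ⊢ =a=> u10, =a=> u12, =b=> u13, =b=> u14
  u9 = 0 | a.b.(0 + 0) ⊢ =a=> u14
  u10 = 0 | 0 | b.(0 + 0) ⊢ =b=> u15
  u11 = (0 + 0) | a.b.(0 + 0) ⊢ =a=> u16
  u12 = b.(0 + 0) | b.(0 + 0) ⊢ =b=> u16, =b=> u17
  u13 = (a.b.(0 + 0) + (b.0 + 0 | 0 + a.(0 | 0))) | (0 + 0) ⊢ =a=> u15, =a=> u17, =b=> u18
  u14 = 0 | b.(0 + 0) ⊢ =b=> u18
  u15 = 0 | 0 | (0 + 0) ⊢ ·
  u16 = (0 + 0) | b.(0 + 0) ⊢ =b=> u19
  u17 = b.(0 + 0) | (0 + 0) ⊢ =b=> u19
  u18 = 0 | (0 + 0) ⊢ ·
  u19 = (0 + 0) | (0 + 0) ⊢ ·
Q's transition system — 15 states:
  v0 = (a.b.(0 + 0) + (b.0 + 0 | 0 + a.(0 | 0))) | a.b.(0 + 0) ⊢ =a=> v1, =a=> v2, =a=> v3, =b=> v4
  v1 = (a.b.(0 + 0) + (b.0 + 0 | 0 + a.(0 | 0))) | b.(0 + 0) ⊢ =a=> v5, =a=> v6, =b=> v7, =b=> v8
  v2 = 0 | 0 | a.b.(0 + 0) ⊢ =a=> v5
  v3 = b.(0 + 0) | a.b.(0 + 0) ⊢ =a=> v6, =b=> v9
  v4 = 0 | a.b.(0 + 0) ⊢ =a=> v8
  v5 = 0 | 0 | b.(0 + 0) ⊢ =b=> v10
  v6 = b.(0 + 0) | b.(0 + 0) ⊢ =b=> v11, =b=> v12
  v7 = (a.b.(0 + 0) + (b.0 + 0 | 0 + a.(0 | 0))) | (0 + 0) ⊢ =a=> v10, =a=> v12, =b=> v13
  v8 = 0 | b.(0 + 0) ⊢ =b=> v13
  v9 = (0 + 0) | a.b.(0 + 0) ⊢ =a=> v11
  v10 = 0 | 0 | (0 + 0) ⊢ ·
  v11 = (0 + 0) | b.(0 + 0) ⊢ =b=> v14
  v12 = b.(0 + 0) | (0 + 0) ⊢ =b=> v14
  v13 = 0 | (0 + 0) ⊢ ·
  v14 = (0 + 0) | (0 + 0) ⊢ ·
Bisimilarity quotient blocks:
  B0 = {u0}
  B1 = {u1, u4, u6}
  B2 = {u11, u5, u9, v2, v4, v9}
  B3 = {u10, u14, u16, u17, v11, v12, v5, v8}
  B4 = {u15, u18, u19, v10, v13, v14}
  B5 = {u3, v0}
  B6 = {u8, v1}
  B7 = {u12, v6}
  B8 = {u13, v7}
  B9 = {u7, v3}
  B10 = {u2}
u0 ∈ B0, v0 ∈ B5 → different blocks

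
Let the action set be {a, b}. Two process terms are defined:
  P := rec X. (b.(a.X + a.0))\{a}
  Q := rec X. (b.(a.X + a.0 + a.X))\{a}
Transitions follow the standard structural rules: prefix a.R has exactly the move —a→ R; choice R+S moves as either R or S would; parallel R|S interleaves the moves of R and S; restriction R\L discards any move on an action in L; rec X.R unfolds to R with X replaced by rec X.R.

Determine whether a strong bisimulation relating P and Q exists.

bisimilar

P's transition system — 2 states:
  s0 = rec X. (b.(a.X + a.0))\{a} → —b→ s1
  s1 = (a.(rec X. (b.(a.X + a.0))\{a}) + a.0)\{a} → (no moves)
Q's transition system — 2 states:
  t0 = rec X. (b.(a.X + a.0 + a.X))\{a} → —b→ t1
  t1 = (a.(rec X. (b.(a.X + a.0 + a.X))\{a}) + a.0 + a.(rec X. (b.(a.X + a.0 + a.X))\{a}))\{a} → (no moves)
Partition-refinement fixed point:
  B0 = {s0, t0}
  B1 = {s1, t1}
s0 ∈ B0, t0 ∈ B0 → same block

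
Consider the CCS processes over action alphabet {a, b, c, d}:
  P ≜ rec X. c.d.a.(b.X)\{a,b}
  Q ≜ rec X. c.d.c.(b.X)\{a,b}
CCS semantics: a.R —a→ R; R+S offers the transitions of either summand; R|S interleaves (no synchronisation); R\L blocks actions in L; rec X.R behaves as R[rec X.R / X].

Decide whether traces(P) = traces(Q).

traces(P) ≠ traces(Q) — witness ⟨cda⟩

Reachable graph of P (4 states):
  s0 = rec X. c.d.a.(b.X)\{a,b} | —c→ s1
  s1 = d.a.(b.(rec X. c.d.a.(b.X)\{a,b}))\{a,b} | —d→ s2
  s2 = a.(b.(rec X. c.d.a.(b.X)\{a,b}))\{a,b} | —a→ s3
  s3 = (b.(rec X. c.d.a.(b.X)\{a,b}))\{a,b} | deadlocked
Reachable graph of Q (4 states):
  t0 = rec X. c.d.c.(b.X)\{a,b} | —c→ t1
  t1 = d.c.(b.(rec X. c.d.c.(b.X)\{a,b}))\{a,b} | —d→ t2
  t2 = c.(b.(rec X. c.d.c.(b.X)\{a,b}))\{a,b} | —c→ t3
  t3 = (b.(rec X. c.d.c.(b.X)\{a,b}))\{a,b} | deadlocked
Executing cda from P (initial set {s0}):
  step 1 (c): {s1}
  step 2 (d): {s2}
  step 3 (a): {s3}
  — P admits the full trace.
Executing cda from Q (initial set {t0}):
  step 1 (c): {t1}
  step 2 (d): {t2}
  step 3 (a): ∅ (Q stuck)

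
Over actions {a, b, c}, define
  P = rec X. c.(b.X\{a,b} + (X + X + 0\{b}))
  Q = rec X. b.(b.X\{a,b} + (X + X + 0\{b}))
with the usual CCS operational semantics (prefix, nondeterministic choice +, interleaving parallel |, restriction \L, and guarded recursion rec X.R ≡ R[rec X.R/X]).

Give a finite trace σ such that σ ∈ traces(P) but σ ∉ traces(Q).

P's transition system — 4 states:
  p0 = rec X. c.(b.X\{a,b} + (X + X + 0\{b})) | =c=> p1
  p1 = b.(rec X. c.(b.X\{a,b} + (X + X + 0\{b})))\{a,b} + ((rec X. c.(b.X\{a,b} + (X + X + 0\{b}))) + (rec X. c.(b.X\{a,b} + (X + X + 0\{b}))) + 0\{b}) | =b=> p2, =c=> p1
  p2 = (rec X. c.(b.X\{a,b} + (X + X + 0\{b})))\{a,b} | =c=> p3
  p3 = (b.(rec X. c.(b.X\{a,b} + (X + X + 0\{b})))\{a,b} + ((rec X. c.(b.X\{a,b} + (X + X + 0\{b}))) + (rec X. c.(b.X\{a,b} + (X + X + 0\{b}))) + 0\{b}))\{a,b} | =c=> p3
Q's transition system — 3 states:
  q0 = rec X. b.(b.X\{a,b} + (X + X + 0\{b})) | =b=> q1
  q1 = b.(rec X. b.(b.X\{a,b} + (X + X + 0\{b})))\{a,b} + ((rec X. b.(b.X\{a,b} + (X + X + 0\{b}))) + (rec X. b.(b.X\{a,b} + (X + X + 0\{b}))) + 0\{b}) | =b=> q1, =b=> q2
  q2 = (rec X. b.(b.X\{a,b} + (X + X + 0\{b})))\{a,b} | deadlocked
Run σ = ⟨c⟩ on P: start {p0}
  step 1 (c): {p1}
  P completes σ.
Run σ = ⟨c⟩ on Q: start {q0}
  step 1 (c): no successor for Q

c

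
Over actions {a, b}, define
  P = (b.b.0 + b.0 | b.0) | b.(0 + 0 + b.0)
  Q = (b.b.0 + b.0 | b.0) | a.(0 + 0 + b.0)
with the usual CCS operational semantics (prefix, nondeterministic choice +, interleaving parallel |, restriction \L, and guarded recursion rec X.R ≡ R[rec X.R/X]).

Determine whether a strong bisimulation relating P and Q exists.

P's transition system — 18 states:
  p0 = (b.b.0 + b.0 | b.0) | b.(0 + 0 + b.0) | ··b··> p1, ··b··> p2, ··b··> p3, ··b··> p4
  p1 = (b.b.0 + b.0 | b.0) | (0 + 0 + b.0) | ··b··> p5, ··b··> p6, ··b··> p7, ··b··> p8
  p2 = 0 | b.0 | b.(0 + 0 + b.0) | ··b··> p6, ··b··> p9
  p3 = b.0 | 0 | b.(0 + 0 + b.0) | ··b··> p8, ··b··> p9
  p4 = b.0 | b.(0 + 0 + b.0) | ··b··> p10, ··b··> p7
  p5 = (b.b.0 + b.0 | b.0) | 0 | ··b··> p11, ··b··> p12, ··b··> p13
  p6 = 0 | b.0 | (0 + 0 + b.0) | ··b··> p11, ··b··> p14
  p7 = b.0 | (0 + 0 + b.0) | ··b··> p12, ··b··> p15
  p8 = b.0 | 0 | (0 + 0 + b.0) | ··b··> p13, ··b··> p14
  p9 = 0 | 0 | b.(0 + 0 + b.0) | ··b··> p14
  p10 = 0 | b.(0 + 0 + b.0) | ··b··> p15
  p11 = 0 | b.0 | 0 | ··b··> p16
  p12 = b.0 | 0 | ··b··> p17
  p13 = b.0 | 0 | 0 | ··b··> p16
  p14 = 0 | 0 | (0 + 0 + b.0) | ··b··> p16
  p15 = 0 | (0 + 0 + b.0) | ··b··> p17
  p16 = 0 | 0 | 0 | ∅
  p17 = 0 | 0 | ∅
Q's transition system — 18 states:
  q0 = (b.b.0 + b.0 | b.0) | a.(0 + 0 + b.0) | ··a··> q1, ··b··> q2, ··b··> q3, ··b··> q4
  q1 = (b.b.0 + b.0 | b.0) | (0 + 0 + b.0) | ··b··> q5, ··b··> q6, ··b··> q7, ··b··> q8
  q2 = 0 | b.0 | a.(0 + 0 + b.0) | ··a··> q6, ··b··> q9
  q3 = b.0 | 0 | a.(0 + 0 + b.0) | ··a··> q8, ··b··> q9
  q4 = b.0 | a.(0 + 0 + b.0) | ··a··> q7, ··b··> q10
  q5 = (b.b.0 + b.0 | b.0) | 0 | ··b··> q11, ··b··> q12, ··b··> q13
  q6 = 0 | b.0 | (0 + 0 + b.0) | ··b··> q11, ··b··> q14
  q7 = b.0 | (0 + 0 + b.0) | ··b··> q12, ··b··> q15
  q8 = b.0 | 0 | (0 + 0 + b.0) | ··b··> q13, ··b··> q14
  q9 = 0 | 0 | a.(0 + 0 + b.0) | ··a··> q14
  q10 = 0 | a.(0 + 0 + b.0) | ··a··> q15
  q11 = 0 | b.0 | 0 | ··b··> q16
  q12 = b.0 | 0 | ··b··> q17
  q13 = b.0 | 0 | 0 | ··b··> q16
  q14 = 0 | 0 | (0 + 0 + b.0) | ··b··> q16
  q15 = 0 | (0 + 0 + b.0) | ··b··> q17
  q16 = 0 | 0 | 0 | ∅
  q17 = 0 | 0 | ∅
Coarsest stable partition (strong bisimilarity classes):
  B0 = {p0}
  B1 = {p1, p2, p3, p4, q1}
  B2 = {p10, p5, p6, p7, p8, p9, q5, q6, q7, q8}
  B3 = {p11, p12, p13, p14, p15, q11, q12, q13, q14, q15}
  B4 = {p16, p17, q16, q17}
  B5 = {q0}
  B6 = {q2, q3, q4}
  B7 = {q10, q9}
p0 ∈ B0, q0 ∈ B5 → different blocks

not bisimilar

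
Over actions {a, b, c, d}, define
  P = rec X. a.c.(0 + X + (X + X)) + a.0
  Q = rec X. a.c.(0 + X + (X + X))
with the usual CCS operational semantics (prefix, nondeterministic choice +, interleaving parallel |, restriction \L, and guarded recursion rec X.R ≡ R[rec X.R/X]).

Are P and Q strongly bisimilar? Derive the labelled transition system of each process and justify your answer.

LTS(P): 4 reachable states
  m0 = rec X. a.c.(0 + X + (X + X)) + a.0 ⊢ -a-> m1, -a-> m2
  m1 = 0 ⊢ (no moves)
  m2 = c.(0 + (rec X. a.c.(0 + X + (X + X)) + a.0) + ((rec X. a.c.(0 + X + (X + X)) + a.0) + (rec X. a.c.(0 + X + (X + X)) + a.0))) ⊢ -c-> m3
  m3 = 0 + (rec X. a.c.(0 + X + (X + X)) + a.0) + ((rec X. a.c.(0 + X + (X + X)) + a.0) + (rec X. a.c.(0 + X + (X + X)) + a.0)) ⊢ -a-> m1, -a-> m2
LTS(Q): 3 reachable states
  n0 = rec X. a.c.(0 + X + (X + X)) ⊢ -a-> n1
  n1 = c.(0 + (rec X. a.c.(0 + X + (X + X))) + ((rec X. a.c.(0 + X + (X + X))) + (rec X. a.c.(0 + X + (X + X))))) ⊢ -c-> n2
  n2 = 0 + (rec X. a.c.(0 + X + (X + X))) + ((rec X. a.c.(0 + X + (X + X))) + (rec X. a.c.(0 + X + (X + X)))) ⊢ -a-> n1
Partition-refinement fixed point:
  B0 = {m0, m3}
  B1 = {m1}
  B2 = {m2}
  B3 = {n0, n2}
  B4 = {n1}
m0 ∈ B0, n0 ∈ B3 → different blocks

P ≁ Q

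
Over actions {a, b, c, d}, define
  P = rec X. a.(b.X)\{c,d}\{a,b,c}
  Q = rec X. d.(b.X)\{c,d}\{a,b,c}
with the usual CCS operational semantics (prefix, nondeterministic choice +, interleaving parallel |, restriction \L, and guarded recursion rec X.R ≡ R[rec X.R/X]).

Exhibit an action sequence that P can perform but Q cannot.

LTS(P): 2 reachable states
  p0 = rec X. a.(b.X)\{c,d}\{a,b,c} ⊢ -a-> p1
  p1 = (b.(rec X. a.(b.X)\{c,d}\{a,b,c}))\{c,d}\{a,b,c} ⊢ deadlocked
LTS(Q): 2 reachable states
  q0 = rec X. d.(b.X)\{c,d}\{a,b,c} ⊢ -d-> q1
  q1 = (b.(rec X. d.(b.X)\{c,d}\{a,b,c}))\{c,d}\{a,b,c} ⊢ deadlocked
Trace ⟨a⟩ through P, begin at {p0}:
  step 1 (a): {p1}
  — P admits the full trace.
Trace ⟨a⟩ through Q, begin at {q0}:
  step 1 (a): ∅  — Q cannot continue

a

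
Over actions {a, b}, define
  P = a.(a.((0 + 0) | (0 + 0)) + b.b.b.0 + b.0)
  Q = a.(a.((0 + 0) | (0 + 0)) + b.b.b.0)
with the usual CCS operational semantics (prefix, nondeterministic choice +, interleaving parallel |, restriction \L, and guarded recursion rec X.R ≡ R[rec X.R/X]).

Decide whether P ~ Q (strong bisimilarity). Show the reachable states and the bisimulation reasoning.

Reachable graph of P (6 states):
  p0 = a.(a.((0 + 0) | (0 + 0)) + b.b.b.0 + b.0) | —a→ p1
  p1 = a.((0 + 0) | (0 + 0)) + b.b.b.0 + b.0 | —a→ p2, —b→ p3, —b→ p4
  p2 = (0 + 0) | (0 + 0) | ·
  p3 = 0 | ·
  p4 = b.b.0 | —b→ p5
  p5 = b.0 | —b→ p3
Reachable graph of Q (6 states):
  q0 = a.(a.((0 + 0) | (0 + 0)) + b.b.b.0) | —a→ q1
  q1 = a.((0 + 0) | (0 + 0)) + b.b.b.0 | —a→ q2, —b→ q3
  q2 = (0 + 0) | (0 + 0) | ·
  q3 = b.b.0 | —b→ q4
  q4 = b.0 | —b→ q5
  q5 = 0 | ·
Bisimilarity quotient blocks:
  B0 = {p0}
  B1 = {p1}
  B2 = {p4, q3}
  B3 = {p5, q4}
  B4 = {p2, p3, q2, q5}
  B5 = {q0}
  B6 = {q1}
p0 ∈ B0, q0 ∈ B5 → different blocks

not bisimilar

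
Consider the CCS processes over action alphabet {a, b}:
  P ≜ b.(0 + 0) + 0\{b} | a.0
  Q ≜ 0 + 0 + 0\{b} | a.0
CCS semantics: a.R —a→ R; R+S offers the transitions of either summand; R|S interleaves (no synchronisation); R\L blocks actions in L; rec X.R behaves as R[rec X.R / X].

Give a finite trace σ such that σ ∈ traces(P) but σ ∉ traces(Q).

b

P's transition system — 3 states:
  u0 = b.(0 + 0) + 0\{b} | a.0 :: -a-> u1, -b-> u2
  u1 = 0\{b} | 0 :: ∅
  u2 = 0 + 0 :: ∅
Q's transition system — 2 states:
  v0 = 0 + 0 + 0\{b} | a.0 :: -a-> v1
  v1 = 0\{b} | 0 :: ∅
Run σ = ⟨b⟩ on P: start {u0}
  after b @ step 1: {u2}
  ✓ P
Run σ = ⟨b⟩ on Q: start {v0}
  after b @ step 1: ∅ (Q stuck)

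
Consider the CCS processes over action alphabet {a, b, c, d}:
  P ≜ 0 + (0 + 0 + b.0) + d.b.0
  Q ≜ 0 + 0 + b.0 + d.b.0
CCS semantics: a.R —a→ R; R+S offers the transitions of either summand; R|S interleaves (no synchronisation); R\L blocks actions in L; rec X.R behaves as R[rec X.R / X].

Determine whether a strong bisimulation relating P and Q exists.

LTS(P): 3 reachable states
  u0 = 0 + (0 + 0 + b.0) + d.b.0 has moves —b→ u1, —d→ u2
  u1 = 0 has moves ·
  u2 = b.0 has moves —b→ u1
LTS(Q): 3 reachable states
  v0 = 0 + 0 + b.0 + d.b.0 has moves —b→ v1, —d→ v2
  v1 = 0 has moves ·
  v2 = b.0 has moves —b→ v1
Coarsest stable partition (strong bisimilarity classes):
  B0 = {u0, v0}
  B1 = {u2, v2}
  B2 = {u1, v1}
u0 ∈ B0, v0 ∈ B0 → same block

P ~ Q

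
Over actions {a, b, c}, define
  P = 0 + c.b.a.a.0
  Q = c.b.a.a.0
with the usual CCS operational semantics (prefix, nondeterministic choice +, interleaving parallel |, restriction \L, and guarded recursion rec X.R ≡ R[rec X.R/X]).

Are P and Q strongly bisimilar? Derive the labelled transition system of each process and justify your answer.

bisimilar

LTS(P): 5 reachable states
  s0 = 0 + c.b.a.a.0 | —c→ s1
  s1 = b.a.a.0 | —b→ s2
  s2 = a.a.0 | —a→ s3
  s3 = a.0 | —a→ s4
  s4 = 0 | ·
LTS(Q): 5 reachable states
  t0 = c.b.a.a.0 | —c→ t1
  t1 = b.a.a.0 | —b→ t2
  t2 = a.a.0 | —a→ t3
  t3 = a.0 | —a→ t4
  t4 = 0 | ·
Coarsest stable partition (strong bisimilarity classes):
  B0 = {s0, t0}
  B1 = {s1, t1}
  B2 = {s2, t2}
  B3 = {s3, t3}
  B4 = {s4, t4}
s0 ∈ B0, t0 ∈ B0 → same block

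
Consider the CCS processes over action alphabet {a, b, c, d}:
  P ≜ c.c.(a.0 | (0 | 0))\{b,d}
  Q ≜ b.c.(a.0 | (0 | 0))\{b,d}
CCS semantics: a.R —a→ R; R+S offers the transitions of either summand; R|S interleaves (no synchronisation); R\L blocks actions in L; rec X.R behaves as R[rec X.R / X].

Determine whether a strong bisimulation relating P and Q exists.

P ≁ Q

LTS(P): 4 reachable states
  s0 = c.c.(a.0 | (0 | 0))\{b,d} has moves ··c··> s1
  s1 = c.(a.0 | (0 | 0))\{b,d} has moves ··c··> s2
  s2 = (a.0 | (0 | 0))\{b,d} has moves ··a··> s3
  s3 = (0 | (0 | 0))\{b,d} has moves (no moves)
LTS(Q): 4 reachable states
  t0 = b.c.(a.0 | (0 | 0))\{b,d} has moves ··b··> t1
  t1 = c.(a.0 | (0 | 0))\{b,d} has moves ··c··> t2
  t2 = (a.0 | (0 | 0))\{b,d} has moves ··a··> t3
  t3 = (0 | (0 | 0))\{b,d} has moves (no moves)
Coarsest stable partition (strong bisimilarity classes):
  B0 = {s0}
  B1 = {s1, t1}
  B2 = {s2, t2}
  B3 = {s3, t3}
  B4 = {t0}
s0 ∈ B0, t0 ∈ B4 → different blocks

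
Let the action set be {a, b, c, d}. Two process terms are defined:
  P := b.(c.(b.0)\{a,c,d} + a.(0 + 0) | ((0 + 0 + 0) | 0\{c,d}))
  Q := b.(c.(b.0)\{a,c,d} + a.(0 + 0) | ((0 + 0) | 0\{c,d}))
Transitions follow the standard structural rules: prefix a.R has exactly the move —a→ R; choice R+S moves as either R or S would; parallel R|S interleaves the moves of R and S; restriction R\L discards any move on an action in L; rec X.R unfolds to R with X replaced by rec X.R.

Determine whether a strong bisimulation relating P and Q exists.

P's transition system — 5 states:
  m0 = b.(c.(b.0)\{a,c,d} + a.(0 + 0) | ((0 + 0 + 0) | 0\{c,d})) ⊢ —b→ m1
  m1 = c.(b.0)\{a,c,d} + a.(0 + 0) | ((0 + 0 + 0) | 0\{c,d}) ⊢ —a→ m2, —c→ m3
  m2 = (0 + 0) | ((0 + 0 + 0) | 0\{c,d}) ⊢ ·
  m3 = (b.0)\{a,c,d} ⊢ —b→ m4
  m4 = 0\{a,c,d} ⊢ ·
Q's transition system — 5 states:
  n0 = b.(c.(b.0)\{a,c,d} + a.(0 + 0) | ((0 + 0) | 0\{c,d})) ⊢ —b→ n1
  n1 = c.(b.0)\{a,c,d} + a.(0 + 0) | ((0 + 0) | 0\{c,d}) ⊢ —a→ n2, —c→ n3
  n2 = (0 + 0) | ((0 + 0) | 0\{c,d}) ⊢ ·
  n3 = (b.0)\{a,c,d} ⊢ —b→ n4
  n4 = 0\{a,c,d} ⊢ ·
Partition-refinement fixed point:
  B0 = {m0, n0}
  B1 = {m1, n1}
  B2 = {m3, n3}
  B3 = {m2, m4, n2, n4}
m0 ∈ B0, n0 ∈ B0 → same block

YES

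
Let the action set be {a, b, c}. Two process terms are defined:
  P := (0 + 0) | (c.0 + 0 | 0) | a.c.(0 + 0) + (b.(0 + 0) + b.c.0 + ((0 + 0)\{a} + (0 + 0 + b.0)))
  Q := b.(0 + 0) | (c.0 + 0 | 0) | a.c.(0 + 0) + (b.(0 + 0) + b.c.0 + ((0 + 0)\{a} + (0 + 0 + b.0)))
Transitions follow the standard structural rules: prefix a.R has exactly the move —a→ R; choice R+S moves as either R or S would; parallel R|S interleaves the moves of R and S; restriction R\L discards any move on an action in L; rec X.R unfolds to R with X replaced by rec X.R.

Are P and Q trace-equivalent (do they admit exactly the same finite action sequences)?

trace-distinct — witness ⟨ab⟩

P's transition system — 9 states:
  s0 = (0 + 0) | (c.0 + 0 | 0) | a.c.(0 + 0) + (b.(0 + 0) + b.c.0 + ((0 + 0)\{a} + (0 + 0 + b.0))) ⊢ =a=> s1, =b=> s2, =b=> s3, =b=> s4, =c=> s5
  s1 = (0 + 0) | (c.0 + 0 | 0) | c.(0 + 0) ⊢ =c=> s6, =c=> s7
  s2 = 0 ⊢ ∅
  s3 = 0 + 0 ⊢ ∅
  s4 = c.0 ⊢ =c=> s2
  s5 = (0 + 0) | 0 | a.c.(0 + 0) ⊢ =a=> s7
  s6 = (0 + 0) | (c.0 + 0 | 0) | (0 + 0) ⊢ =c=> s8
  s7 = (0 + 0) | 0 | c.(0 + 0) ⊢ =c=> s8
  s8 = (0 + 0) | 0 | (0 + 0) ⊢ ∅
Q's transition system — 15 states:
  t0 = b.(0 + 0) | (c.0 + 0 | 0) | a.c.(0 + 0) + (b.(0 + 0) + b.c.0 + ((0 + 0)\{a} + (0 + 0 + b.0))) ⊢ =a=> t1, =b=> t2, =b=> t3, =b=> t4, =b=> t5, =c=> t6
  t1 = b.(0 + 0) | (c.0 + 0 | 0) | c.(0 + 0) ⊢ =b=> t7, =c=> t8, =c=> t9
  t2 = (0 + 0) | (c.0 + 0 | 0) | a.c.(0 + 0) ⊢ =a=> t7, =c=> t10
  t3 = 0 ⊢ ∅
  t4 = 0 + 0 ⊢ ∅
  t5 = c.0 ⊢ =c=> t3
  t6 = b.(0 + 0) | 0 | a.c.(0 + 0) ⊢ =a=> t9, =b=> t10
  t7 = (0 + 0) | (c.0 + 0 | 0) | c.(0 + 0) ⊢ =c=> t11, =c=> t12
  t8 = b.(0 + 0) | (c.0 + 0 | 0) | (0 + 0) ⊢ =b=> t11, =c=> t13
  t9 = b.(0 + 0) | 0 | c.(0 + 0) ⊢ =b=> t12, =c=> t13
  t10 = (0 + 0) | 0 | a.c.(0 + 0) ⊢ =a=> t12
  t11 = (0 + 0) | (c.0 + 0 | 0) | (0 + 0) ⊢ =c=> t14
  t12 = (0 + 0) | 0 | c.(0 + 0) ⊢ =c=> t14
  t13 = b.(0 + 0) | 0 | (0 + 0) ⊢ =b=> t14
  t14 = (0 + 0) | 0 | (0 + 0) ⊢ ∅
Trace ⟨ab⟩ through Q, begin at {t0}:
  after a @ step 1: {t1}
  after b @ step 2: {t7}
  — Q admits the full trace.
Trace ⟨ab⟩ through P, begin at {s0}:
  after a @ step 1: {s1}
  after b @ step 2: ∅  — P cannot continue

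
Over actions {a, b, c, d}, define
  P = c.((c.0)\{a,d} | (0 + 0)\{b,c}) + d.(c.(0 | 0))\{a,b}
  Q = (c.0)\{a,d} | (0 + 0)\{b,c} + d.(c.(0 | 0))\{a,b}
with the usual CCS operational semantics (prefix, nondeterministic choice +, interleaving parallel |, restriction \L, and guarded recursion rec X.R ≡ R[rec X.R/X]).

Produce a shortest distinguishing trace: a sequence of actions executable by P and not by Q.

P's transition system — 5 states:
  u0 = c.((c.0)\{a,d} | (0 + 0)\{b,c}) + d.(c.(0 | 0))\{a,b} | --c--▸ u1, --d--▸ u2
  u1 = (c.0)\{a,d} | (0 + 0)\{b,c} | --c--▸ u3
  u2 = (c.(0 | 0))\{a,b} | --c--▸ u4
  u3 = 0\{a,d} | (0 + 0)\{b,c} | (no moves)
  u4 = (0 | 0)\{a,b} | (no moves)
Q's transition system — 4 states:
  v0 = (c.0)\{a,d} | (0 + 0)\{b,c} + d.(c.(0 | 0))\{a,b} | --c--▸ v1, --d--▸ v2
  v1 = 0\{a,d} | (0 + 0)\{b,c} | (no moves)
  v2 = (c.(0 | 0))\{a,b} | --c--▸ v3
  v3 = (0 | 0)\{a,b} | (no moves)
Executing cc from P (initial set {u0}):
  [1] c ⇒ {u1}
  [2] c ⇒ {u3}
  — P admits the full trace.
Executing cc from Q (initial set {v0}):
  [1] c ⇒ {v1}
  [2] c ⇒ no successor for Q

cc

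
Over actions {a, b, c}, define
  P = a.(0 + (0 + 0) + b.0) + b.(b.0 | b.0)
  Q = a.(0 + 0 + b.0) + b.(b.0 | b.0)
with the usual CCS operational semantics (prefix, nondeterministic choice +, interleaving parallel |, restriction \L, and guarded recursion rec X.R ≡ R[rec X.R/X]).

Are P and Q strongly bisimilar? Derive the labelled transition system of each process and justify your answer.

YES

Reachable graph of P (7 states):
  p0 = a.(0 + (0 + 0) + b.0) + b.(b.0 | b.0) → --a--▸ p1, --b--▸ p2
  p1 = 0 + (0 + 0) + b.0 → --b--▸ p3
  p2 = b.0 | b.0 → --b--▸ p4, --b--▸ p5
  p3 = 0 → stopped
  p4 = 0 | b.0 → --b--▸ p6
  p5 = b.0 | 0 → --b--▸ p6
  p6 = 0 | 0 → stopped
Reachable graph of Q (7 states):
  q0 = a.(0 + 0 + b.0) + b.(b.0 | b.0) → --a--▸ q1, --b--▸ q2
  q1 = 0 + 0 + b.0 → --b--▸ q3
  q2 = b.0 | b.0 → --b--▸ q4, --b--▸ q5
  q3 = 0 → stopped
  q4 = 0 | b.0 → --b--▸ q6
  q5 = b.0 | 0 → --b--▸ q6
  q6 = 0 | 0 → stopped
Partition-refinement fixed point:
  B0 = {p0, q0}
  B1 = {p2, q2}
  B2 = {p1, p4, p5, q1, q4, q5}
  B3 = {p3, p6, q3, q6}
p0 ∈ B0, q0 ∈ B0 → same block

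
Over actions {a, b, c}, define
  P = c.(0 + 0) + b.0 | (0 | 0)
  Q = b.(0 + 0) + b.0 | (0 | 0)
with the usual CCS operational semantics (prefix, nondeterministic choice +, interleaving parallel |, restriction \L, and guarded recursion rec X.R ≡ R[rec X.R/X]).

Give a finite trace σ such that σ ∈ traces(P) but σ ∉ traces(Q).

c

Reachable graph of P (3 states):
  p0 = c.(0 + 0) + b.0 | (0 | 0) ⊢ —b→ p1, —c→ p2
  p1 = 0 | (0 | 0) ⊢ stopped
  p2 = 0 + 0 ⊢ stopped
Reachable graph of Q (3 states):
  q0 = b.(0 + 0) + b.0 | (0 | 0) ⊢ —b→ q1, —b→ q2
  q1 = 0 + 0 ⊢ stopped
  q2 = 0 | (0 | 0) ⊢ stopped
Run σ = ⟨c⟩ on P: start {p0}
  [1] c ⇒ {p2}
  — P admits the full trace.
Run σ = ⟨c⟩ on Q: start {q0}
  [1] c ⇒ ∅  — Q cannot continue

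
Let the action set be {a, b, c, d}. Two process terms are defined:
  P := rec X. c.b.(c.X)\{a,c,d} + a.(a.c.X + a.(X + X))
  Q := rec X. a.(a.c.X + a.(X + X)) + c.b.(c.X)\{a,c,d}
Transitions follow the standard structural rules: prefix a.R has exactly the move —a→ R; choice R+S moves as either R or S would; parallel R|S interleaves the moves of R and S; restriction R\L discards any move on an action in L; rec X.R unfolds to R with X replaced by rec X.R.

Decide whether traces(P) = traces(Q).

trace-equivalent

LTS(P): 6 reachable states
  m0 = rec X. c.b.(c.X)\{a,c,d} + a.(a.c.X + a.(X + X)) :: ··a··> m1, ··c··> m2
  m1 = a.c.(rec X. c.b.(c.X)\{a,c,d} + a.(a.c.X + a.(X + X))) + a.((rec X. c.b.(c.X)\{a,c,d} + a.(a.c.X + a.(X + X))) + (rec X. c.b.(c.X)\{a,c,d} + a.(a.c.X + a.(X + X)))) :: ··a··> m3, ··a··> m4
  m2 = b.(c.(rec X. c.b.(c.X)\{a,c,d} + a.(a.c.X + a.(X + X))))\{a,c,d} :: ··b··> m5
  m3 = (rec X. c.b.(c.X)\{a,c,d} + a.(a.c.X + a.(X + X))) + (rec X. c.b.(c.X)\{a,c,d} + a.(a.c.X + a.(X + X))) :: ··a··> m1, ··c··> m2
  m4 = c.(rec X. c.b.(c.X)\{a,c,d} + a.(a.c.X + a.(X + X))) :: ··c··> m0
  m5 = (c.(rec X. c.b.(c.X)\{a,c,d} + a.(a.c.X + a.(X + X))))\{a,c,d} :: deadlocked
LTS(Q): 6 reachable states
  n0 = rec X. a.(a.c.X + a.(X + X)) + c.b.(c.X)\{a,c,d} :: ··a··> n1, ··c··> n2
  n1 = a.c.(rec X. a.(a.c.X + a.(X + X)) + c.b.(c.X)\{a,c,d}) + a.((rec X. a.(a.c.X + a.(X + X)) + c.b.(c.X)\{a,c,d}) + (rec X. a.(a.c.X + a.(X + X)) + c.b.(c.X)\{a,c,d})) :: ··a··> n3, ··a··> n4
  n2 = b.(c.(rec X. a.(a.c.X + a.(X + X)) + c.b.(c.X)\{a,c,d}))\{a,c,d} :: ··b··> n5
  n3 = (rec X. a.(a.c.X + a.(X + X)) + c.b.(c.X)\{a,c,d}) + (rec X. a.(a.c.X + a.(X + X)) + c.b.(c.X)\{a,c,d}) :: ··a··> n1, ··c··> n2
  n4 = c.(rec X. a.(a.c.X + a.(X + X)) + c.b.(c.X)\{a,c,d}) :: ··c··> n0
  n5 = (c.(rec X. a.(a.c.X + a.(X + X)) + c.b.(c.X)\{a,c,d}))\{a,c,d} :: deadlocked
Coarsest stable partition (strong bisimilarity classes):
  B0 = {m0, m3, n0, n3}
  B1 = {m2, n2}
  B2 = {m5, n5}
  B3 = {m1, n1}
  B4 = {m4, n4}
m0 ∈ B0, n0 ∈ B0 → same block
Bisimilar ⇒ trace-equivalent.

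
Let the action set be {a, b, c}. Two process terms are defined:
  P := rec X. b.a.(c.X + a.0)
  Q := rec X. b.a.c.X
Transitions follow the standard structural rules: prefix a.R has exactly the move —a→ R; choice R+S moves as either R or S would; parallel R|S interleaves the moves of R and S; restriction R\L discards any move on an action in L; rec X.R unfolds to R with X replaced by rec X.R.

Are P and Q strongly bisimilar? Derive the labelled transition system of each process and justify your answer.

not bisimilar

LTS(P): 4 reachable states
  m0 = rec X. b.a.(c.X + a.0) ⊢ -b-> m1
  m1 = a.(c.(rec X. b.a.(c.X + a.0)) + a.0) ⊢ -a-> m2
  m2 = c.(rec X. b.a.(c.X + a.0)) + a.0 ⊢ -a-> m3, -c-> m0
  m3 = 0 ⊢ ·
LTS(Q): 3 reachable states
  n0 = rec X. b.a.c.X ⊢ -b-> n1
  n1 = a.c.(rec X. b.a.c.X) ⊢ -a-> n2
  n2 = c.(rec X. b.a.c.X) ⊢ -c-> n0
Partition-refinement fixed point:
  B0 = {m0}
  B1 = {m1}
  B2 = {m2}
  B3 = {m3}
  B4 = {n0}
  B5 = {n1}
  B6 = {n2}
m0 ∈ B0, n0 ∈ B4 → different blocks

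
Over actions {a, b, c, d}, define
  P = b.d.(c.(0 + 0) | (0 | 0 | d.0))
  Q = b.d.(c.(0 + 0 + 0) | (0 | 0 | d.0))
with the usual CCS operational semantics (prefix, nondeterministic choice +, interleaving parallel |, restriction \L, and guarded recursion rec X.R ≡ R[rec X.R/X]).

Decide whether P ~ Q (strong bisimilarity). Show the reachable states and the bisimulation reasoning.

YES

Reachable graph of P (6 states):
  s0 = b.d.(c.(0 + 0) | (0 | 0 | d.0)) | ··b··> s1
  s1 = d.(c.(0 + 0) | (0 | 0 | d.0)) | ··d··> s2
  s2 = c.(0 + 0) | (0 | 0 | d.0) | ··c··> s3, ··d··> s4
  s3 = (0 + 0) | (0 | 0 | d.0) | ··d··> s5
  s4 = c.(0 + 0) | (0 | 0 | 0) | ··c··> s5
  s5 = (0 + 0) | (0 | 0 | 0) | ∅
Reachable graph of Q (6 states):
  t0 = b.d.(c.(0 + 0 + 0) | (0 | 0 | d.0)) | ··b··> t1
  t1 = d.(c.(0 + 0 + 0) | (0 | 0 | d.0)) | ··d··> t2
  t2 = c.(0 + 0 + 0) | (0 | 0 | d.0) | ··c··> t3, ··d··> t4
  t3 = (0 + 0 + 0) | (0 | 0 | d.0) | ··d··> t5
  t4 = c.(0 + 0 + 0) | (0 | 0 | 0) | ··c··> t5
  t5 = (0 + 0 + 0) | (0 | 0 | 0) | ∅
Partition-refinement fixed point:
  B0 = {s0, t0}
  B1 = {s1, t1}
  B2 = {s2, t2}
  B3 = {s3, t3}
  B4 = {s5, t5}
  B5 = {s4, t4}
s0 ∈ B0, t0 ∈ B0 → same block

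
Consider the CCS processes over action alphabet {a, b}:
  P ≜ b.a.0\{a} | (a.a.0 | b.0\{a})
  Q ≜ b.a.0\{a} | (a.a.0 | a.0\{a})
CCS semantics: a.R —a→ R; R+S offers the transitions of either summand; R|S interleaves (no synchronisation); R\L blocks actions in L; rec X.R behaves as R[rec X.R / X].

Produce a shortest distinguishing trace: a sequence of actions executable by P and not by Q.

bb

P's transition system — 18 states:
  p0 = b.a.0\{a} | (a.a.0 | b.0\{a}) → =a=> p1, =b=> p2, =b=> p3
  p1 = b.a.0\{a} | (a.0 | b.0\{a}) → =a=> p4, =b=> p5, =b=> p6
  p2 = a.0\{a} | (a.a.0 | b.0\{a}) → =a=> p5, =a=> p7, =b=> p8
  p3 = b.a.0\{a} | (a.a.0 | 0\{a}) → =a=> p6, =b=> p8
  p4 = b.a.0\{a} | (0 | b.0\{a}) → =b=> p10, =b=> p9
  p5 = a.0\{a} | (a.0 | b.0\{a}) → =a=> p11, =a=> p9, =b=> p12
  p6 = b.a.0\{a} | (a.0 | 0\{a}) → =a=> p10, =b=> p12
  p7 = 0\{a} | (a.a.0 | b.0\{a}) → =a=> p11, =b=> p13
  p8 = a.0\{a} | (a.a.0 | 0\{a}) → =a=> p12, =a=> p13
  p9 = a.0\{a} | (0 | b.0\{a}) → =a=> p14, =b=> p15
  p10 = b.a.0\{a} | (0 | 0\{a}) → =b=> p15
  p11 = 0\{a} | (a.0 | b.0\{a}) → =a=> p14, =b=> p16
  p12 = a.0\{a} | (a.0 | 0\{a}) → =a=> p15, =a=> p16
  p13 = 0\{a} | (a.a.0 | 0\{a}) → =a=> p16
  p14 = 0\{a} | (0 | b.0\{a}) → =b=> p17
  p15 = a.0\{a} | (0 | 0\{a}) → =a=> p17
  p16 = 0\{a} | (a.0 | 0\{a}) → =a=> p17
  p17 = 0\{a} | (0 | 0\{a}) → ∅
Q's transition system — 18 states:
  q0 = b.a.0\{a} | (a.a.0 | a.0\{a}) → =a=> q1, =a=> q2, =b=> q3
  q1 = b.a.0\{a} | (a.0 | a.0\{a}) → =a=> q4, =a=> q5, =b=> q6
  q2 = b.a.0\{a} | (a.a.0 | 0\{a}) → =a=> q5, =b=> q7
  q3 = a.0\{a} | (a.a.0 | a.0\{a}) → =a=> q6, =a=> q7, =a=> q8
  q4 = b.a.0\{a} | (0 | a.0\{a}) → =a=> q9, =b=> q10
  q5 = b.a.0\{a} | (a.0 | 0\{a}) → =a=> q9, =b=> q11
  q6 = a.0\{a} | (a.0 | a.0\{a}) → =a=> q10, =a=> q11, =a=> q12
  q7 = a.0\{a} | (a.a.0 | 0\{a}) → =a=> q11, =a=> q13
  q8 = 0\{a} | (a.a.0 | a.0\{a}) → =a=> q12, =a=> q13
  q9 = b.a.0\{a} | (0 | 0\{a}) → =b=> q14
  q10 = a.0\{a} | (0 | a.0\{a}) → =a=> q14, =a=> q15
  q11 = a.0\{a} | (a.0 | 0\{a}) → =a=> q14, =a=> q16
  q12 = 0\{a} | (a.0 | a.0\{a}) → =a=> q15, =a=> q16
  q13 = 0\{a} | (a.a.0 | 0\{a}) → =a=> q16
  q14 = a.0\{a} | (0 | 0\{a}) → =a=> q17
  q15 = 0\{a} | (0 | a.0\{a}) → =a=> q17
  q16 = 0\{a} | (a.0 | 0\{a}) → =a=> q17
  q17 = 0\{a} | (0 | 0\{a}) → ∅
Run σ = ⟨bb⟩ on P: start {p0}
  [1] b ⇒ {p2, p3}
  [2] b ⇒ {p8}
  ✓ P
Run σ = ⟨bb⟩ on Q: start {q0}
  [1] b ⇒ {q3}
  [2] b ⇒ ∅  — Q cannot continue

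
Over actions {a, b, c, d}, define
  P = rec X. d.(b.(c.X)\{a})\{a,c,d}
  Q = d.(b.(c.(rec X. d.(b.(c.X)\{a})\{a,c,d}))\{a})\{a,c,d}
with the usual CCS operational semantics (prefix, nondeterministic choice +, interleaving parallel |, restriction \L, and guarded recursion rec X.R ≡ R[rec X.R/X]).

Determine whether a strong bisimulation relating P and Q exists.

Reachable graph of P (3 states):
  p0 = rec X. d.(b.(c.X)\{a})\{a,c,d} → ··d··> p1
  p1 = (b.(c.(rec X. d.(b.(c.X)\{a})\{a,c,d}))\{a})\{a,c,d} → ··b··> p2
  p2 = (c.(rec X. d.(b.(c.X)\{a})\{a,c,d}))\{a}\{a,c,d} → ∅
Reachable graph of Q (3 states):
  q0 = d.(b.(c.(rec X. d.(b.(c.X)\{a})\{a,c,d}))\{a})\{a,c,d} → ··d··> q1
  q1 = (b.(c.(rec X. d.(b.(c.X)\{a})\{a,c,d}))\{a})\{a,c,d} → ··b··> q2
  q2 = (c.(rec X. d.(b.(c.X)\{a})\{a,c,d}))\{a}\{a,c,d} → ∅
Coarsest stable partition (strong bisimilarity classes):
  B0 = {p0, q0}
  B1 = {p1, q1}
  B2 = {p2, q2}
p0 ∈ B0, q0 ∈ B0 → same block

bisimilar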